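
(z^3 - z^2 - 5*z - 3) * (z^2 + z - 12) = z^5 - 18*z^3 + 4*z^2 + 57*z + 36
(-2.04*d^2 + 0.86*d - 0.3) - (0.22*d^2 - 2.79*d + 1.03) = -2.26*d^2 + 3.65*d - 1.33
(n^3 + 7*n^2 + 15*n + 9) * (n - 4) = n^4 + 3*n^3 - 13*n^2 - 51*n - 36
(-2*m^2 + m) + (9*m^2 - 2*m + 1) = 7*m^2 - m + 1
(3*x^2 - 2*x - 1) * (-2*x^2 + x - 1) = -6*x^4 + 7*x^3 - 3*x^2 + x + 1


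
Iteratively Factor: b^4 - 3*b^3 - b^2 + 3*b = (b - 1)*(b^3 - 2*b^2 - 3*b) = (b - 1)*(b + 1)*(b^2 - 3*b) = (b - 3)*(b - 1)*(b + 1)*(b)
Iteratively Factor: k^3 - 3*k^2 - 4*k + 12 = (k - 2)*(k^2 - k - 6) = (k - 2)*(k + 2)*(k - 3)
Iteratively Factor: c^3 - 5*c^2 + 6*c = (c - 3)*(c^2 - 2*c) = (c - 3)*(c - 2)*(c)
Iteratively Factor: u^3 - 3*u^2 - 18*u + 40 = (u + 4)*(u^2 - 7*u + 10) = (u - 2)*(u + 4)*(u - 5)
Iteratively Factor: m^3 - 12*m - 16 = (m + 2)*(m^2 - 2*m - 8) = (m + 2)^2*(m - 4)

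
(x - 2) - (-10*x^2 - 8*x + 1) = 10*x^2 + 9*x - 3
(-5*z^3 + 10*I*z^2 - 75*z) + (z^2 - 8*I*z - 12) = -5*z^3 + z^2 + 10*I*z^2 - 75*z - 8*I*z - 12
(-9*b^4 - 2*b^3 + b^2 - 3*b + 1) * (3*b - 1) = -27*b^5 + 3*b^4 + 5*b^3 - 10*b^2 + 6*b - 1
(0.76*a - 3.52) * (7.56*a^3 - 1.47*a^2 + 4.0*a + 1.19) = 5.7456*a^4 - 27.7284*a^3 + 8.2144*a^2 - 13.1756*a - 4.1888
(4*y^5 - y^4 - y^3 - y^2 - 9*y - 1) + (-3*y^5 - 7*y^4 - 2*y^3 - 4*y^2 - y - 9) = y^5 - 8*y^4 - 3*y^3 - 5*y^2 - 10*y - 10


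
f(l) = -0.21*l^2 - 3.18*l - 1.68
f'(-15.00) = 3.12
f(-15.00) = -1.23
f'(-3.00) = -1.92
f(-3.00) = 5.97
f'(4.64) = -5.13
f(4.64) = -20.96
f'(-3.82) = -1.58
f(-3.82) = 7.40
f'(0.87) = -3.55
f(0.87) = -4.61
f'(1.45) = -3.79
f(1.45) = -6.73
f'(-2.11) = -2.29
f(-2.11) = 4.09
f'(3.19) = -4.52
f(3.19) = -13.96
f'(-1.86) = -2.40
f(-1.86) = 3.51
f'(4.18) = -4.94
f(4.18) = -18.64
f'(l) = -0.42*l - 3.18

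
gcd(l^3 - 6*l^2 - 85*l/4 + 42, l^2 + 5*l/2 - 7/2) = l + 7/2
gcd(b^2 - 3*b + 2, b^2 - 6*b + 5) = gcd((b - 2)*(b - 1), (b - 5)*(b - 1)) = b - 1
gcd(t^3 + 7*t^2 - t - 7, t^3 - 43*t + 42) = t^2 + 6*t - 7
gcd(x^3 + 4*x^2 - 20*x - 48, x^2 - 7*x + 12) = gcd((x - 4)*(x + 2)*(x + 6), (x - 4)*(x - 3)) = x - 4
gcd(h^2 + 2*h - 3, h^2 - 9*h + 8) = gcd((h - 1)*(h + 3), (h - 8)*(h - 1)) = h - 1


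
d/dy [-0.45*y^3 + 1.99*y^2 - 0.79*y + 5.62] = -1.35*y^2 + 3.98*y - 0.79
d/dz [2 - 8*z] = -8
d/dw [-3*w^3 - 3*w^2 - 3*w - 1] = -9*w^2 - 6*w - 3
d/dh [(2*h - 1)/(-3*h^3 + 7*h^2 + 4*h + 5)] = (12*h^3 - 23*h^2 + 14*h + 14)/(9*h^6 - 42*h^5 + 25*h^4 + 26*h^3 + 86*h^2 + 40*h + 25)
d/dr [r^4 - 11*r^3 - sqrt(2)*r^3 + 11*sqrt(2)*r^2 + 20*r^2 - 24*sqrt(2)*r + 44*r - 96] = 4*r^3 - 33*r^2 - 3*sqrt(2)*r^2 + 22*sqrt(2)*r + 40*r - 24*sqrt(2) + 44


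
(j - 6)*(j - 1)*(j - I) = j^3 - 7*j^2 - I*j^2 + 6*j + 7*I*j - 6*I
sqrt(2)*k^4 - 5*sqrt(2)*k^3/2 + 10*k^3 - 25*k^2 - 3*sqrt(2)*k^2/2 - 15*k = k*(k - 3)*(k + 5*sqrt(2))*(sqrt(2)*k + sqrt(2)/2)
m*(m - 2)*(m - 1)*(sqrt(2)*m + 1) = sqrt(2)*m^4 - 3*sqrt(2)*m^3 + m^3 - 3*m^2 + 2*sqrt(2)*m^2 + 2*m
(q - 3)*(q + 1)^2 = q^3 - q^2 - 5*q - 3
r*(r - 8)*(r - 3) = r^3 - 11*r^2 + 24*r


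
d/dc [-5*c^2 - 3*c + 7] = -10*c - 3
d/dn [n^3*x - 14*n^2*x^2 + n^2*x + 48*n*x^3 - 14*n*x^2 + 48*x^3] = x*(3*n^2 - 28*n*x + 2*n + 48*x^2 - 14*x)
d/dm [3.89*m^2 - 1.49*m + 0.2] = 7.78*m - 1.49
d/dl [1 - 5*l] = -5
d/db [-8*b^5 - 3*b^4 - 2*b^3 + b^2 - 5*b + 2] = -40*b^4 - 12*b^3 - 6*b^2 + 2*b - 5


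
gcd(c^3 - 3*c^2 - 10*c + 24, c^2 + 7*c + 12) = c + 3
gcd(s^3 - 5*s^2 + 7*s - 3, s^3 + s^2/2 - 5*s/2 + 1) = s - 1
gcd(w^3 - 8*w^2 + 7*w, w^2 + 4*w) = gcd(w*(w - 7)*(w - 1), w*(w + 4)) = w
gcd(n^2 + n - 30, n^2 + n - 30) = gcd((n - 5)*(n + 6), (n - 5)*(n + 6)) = n^2 + n - 30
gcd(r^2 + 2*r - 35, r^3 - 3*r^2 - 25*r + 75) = r - 5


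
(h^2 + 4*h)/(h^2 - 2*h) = (h + 4)/(h - 2)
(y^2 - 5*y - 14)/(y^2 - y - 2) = (-y^2 + 5*y + 14)/(-y^2 + y + 2)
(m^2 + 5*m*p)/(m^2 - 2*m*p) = (m + 5*p)/(m - 2*p)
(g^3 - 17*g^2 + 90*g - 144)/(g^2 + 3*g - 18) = (g^2 - 14*g + 48)/(g + 6)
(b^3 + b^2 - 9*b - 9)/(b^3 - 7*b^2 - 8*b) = (b^2 - 9)/(b*(b - 8))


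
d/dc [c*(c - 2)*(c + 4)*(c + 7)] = 4*c^3 + 27*c^2 + 12*c - 56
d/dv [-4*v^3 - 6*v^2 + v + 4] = -12*v^2 - 12*v + 1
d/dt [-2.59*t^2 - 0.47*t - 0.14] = -5.18*t - 0.47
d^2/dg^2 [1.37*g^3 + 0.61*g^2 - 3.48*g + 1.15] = 8.22*g + 1.22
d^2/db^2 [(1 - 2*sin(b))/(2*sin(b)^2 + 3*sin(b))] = (8*sin(b)^2 - 28*sin(b) - 34 + 15/sin(b) + 36/sin(b)^2 + 18/sin(b)^3)/(2*sin(b) + 3)^3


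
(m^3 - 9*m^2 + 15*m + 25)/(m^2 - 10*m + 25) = m + 1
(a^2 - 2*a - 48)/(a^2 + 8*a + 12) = (a - 8)/(a + 2)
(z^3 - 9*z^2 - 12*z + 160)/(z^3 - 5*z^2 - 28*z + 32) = (z - 5)/(z - 1)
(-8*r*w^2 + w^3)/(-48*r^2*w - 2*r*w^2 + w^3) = w/(6*r + w)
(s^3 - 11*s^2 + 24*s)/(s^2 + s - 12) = s*(s - 8)/(s + 4)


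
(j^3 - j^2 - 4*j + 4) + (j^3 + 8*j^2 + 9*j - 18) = 2*j^3 + 7*j^2 + 5*j - 14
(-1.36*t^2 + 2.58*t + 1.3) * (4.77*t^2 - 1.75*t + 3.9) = -6.4872*t^4 + 14.6866*t^3 - 3.618*t^2 + 7.787*t + 5.07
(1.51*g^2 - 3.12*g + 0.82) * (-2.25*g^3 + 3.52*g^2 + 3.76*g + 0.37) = -3.3975*g^5 + 12.3352*g^4 - 7.1498*g^3 - 8.2861*g^2 + 1.9288*g + 0.3034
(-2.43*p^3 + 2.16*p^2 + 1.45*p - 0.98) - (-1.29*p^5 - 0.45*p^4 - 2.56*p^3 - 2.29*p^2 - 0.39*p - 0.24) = 1.29*p^5 + 0.45*p^4 + 0.13*p^3 + 4.45*p^2 + 1.84*p - 0.74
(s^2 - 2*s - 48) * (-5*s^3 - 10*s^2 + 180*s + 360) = -5*s^5 + 440*s^3 + 480*s^2 - 9360*s - 17280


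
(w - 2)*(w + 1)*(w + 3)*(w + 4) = w^4 + 6*w^3 + 3*w^2 - 26*w - 24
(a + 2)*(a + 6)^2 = a^3 + 14*a^2 + 60*a + 72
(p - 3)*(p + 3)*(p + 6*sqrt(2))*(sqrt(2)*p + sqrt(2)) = sqrt(2)*p^4 + sqrt(2)*p^3 + 12*p^3 - 9*sqrt(2)*p^2 + 12*p^2 - 108*p - 9*sqrt(2)*p - 108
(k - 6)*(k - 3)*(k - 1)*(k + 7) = k^4 - 3*k^3 - 43*k^2 + 171*k - 126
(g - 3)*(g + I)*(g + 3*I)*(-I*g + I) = -I*g^4 + 4*g^3 + 4*I*g^3 - 16*g^2 + 12*g - 12*I*g + 9*I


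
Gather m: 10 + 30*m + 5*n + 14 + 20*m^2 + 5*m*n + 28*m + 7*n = 20*m^2 + m*(5*n + 58) + 12*n + 24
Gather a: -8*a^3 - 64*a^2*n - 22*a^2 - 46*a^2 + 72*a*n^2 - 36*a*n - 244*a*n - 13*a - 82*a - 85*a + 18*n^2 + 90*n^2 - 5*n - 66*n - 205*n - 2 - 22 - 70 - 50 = -8*a^3 + a^2*(-64*n - 68) + a*(72*n^2 - 280*n - 180) + 108*n^2 - 276*n - 144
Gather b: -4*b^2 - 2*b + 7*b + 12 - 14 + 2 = -4*b^2 + 5*b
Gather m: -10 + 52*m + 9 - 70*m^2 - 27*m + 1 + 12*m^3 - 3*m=12*m^3 - 70*m^2 + 22*m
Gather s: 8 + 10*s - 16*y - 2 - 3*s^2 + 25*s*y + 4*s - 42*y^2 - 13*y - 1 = -3*s^2 + s*(25*y + 14) - 42*y^2 - 29*y + 5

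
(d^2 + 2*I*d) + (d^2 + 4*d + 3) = 2*d^2 + 4*d + 2*I*d + 3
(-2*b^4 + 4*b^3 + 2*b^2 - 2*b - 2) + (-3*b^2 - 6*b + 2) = -2*b^4 + 4*b^3 - b^2 - 8*b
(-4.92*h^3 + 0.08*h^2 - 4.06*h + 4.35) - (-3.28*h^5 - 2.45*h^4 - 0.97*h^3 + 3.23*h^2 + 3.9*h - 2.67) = 3.28*h^5 + 2.45*h^4 - 3.95*h^3 - 3.15*h^2 - 7.96*h + 7.02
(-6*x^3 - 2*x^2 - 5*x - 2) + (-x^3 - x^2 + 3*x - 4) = -7*x^3 - 3*x^2 - 2*x - 6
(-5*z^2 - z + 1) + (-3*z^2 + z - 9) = -8*z^2 - 8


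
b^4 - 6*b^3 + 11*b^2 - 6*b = b*(b - 3)*(b - 2)*(b - 1)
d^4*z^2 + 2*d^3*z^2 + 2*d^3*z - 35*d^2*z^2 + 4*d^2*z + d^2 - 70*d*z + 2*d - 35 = (d - 5)*(d + 7)*(d*z + 1)^2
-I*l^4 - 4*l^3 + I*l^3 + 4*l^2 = l^2*(l - 4*I)*(-I*l + I)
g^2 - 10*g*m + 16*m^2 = (g - 8*m)*(g - 2*m)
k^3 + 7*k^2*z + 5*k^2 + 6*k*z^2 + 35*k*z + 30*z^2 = (k + 5)*(k + z)*(k + 6*z)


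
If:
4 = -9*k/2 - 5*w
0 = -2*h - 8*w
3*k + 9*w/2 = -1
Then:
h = -40/7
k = -52/21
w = 10/7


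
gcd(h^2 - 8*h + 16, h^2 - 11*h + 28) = h - 4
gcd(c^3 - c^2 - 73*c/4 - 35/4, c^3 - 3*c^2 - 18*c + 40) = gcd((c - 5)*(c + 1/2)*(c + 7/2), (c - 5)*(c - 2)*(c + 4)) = c - 5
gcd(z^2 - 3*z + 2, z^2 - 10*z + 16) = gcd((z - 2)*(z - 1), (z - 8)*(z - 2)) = z - 2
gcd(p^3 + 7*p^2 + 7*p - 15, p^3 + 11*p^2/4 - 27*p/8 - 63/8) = p + 3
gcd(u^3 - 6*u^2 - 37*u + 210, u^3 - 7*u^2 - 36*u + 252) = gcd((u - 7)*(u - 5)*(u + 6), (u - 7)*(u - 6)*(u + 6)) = u^2 - u - 42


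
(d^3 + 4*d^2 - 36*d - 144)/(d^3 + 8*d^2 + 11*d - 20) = (d^2 - 36)/(d^2 + 4*d - 5)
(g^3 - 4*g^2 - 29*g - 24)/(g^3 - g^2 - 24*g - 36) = (g^2 - 7*g - 8)/(g^2 - 4*g - 12)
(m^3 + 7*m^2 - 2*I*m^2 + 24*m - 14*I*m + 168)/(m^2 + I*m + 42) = (m^2 + m*(7 + 4*I) + 28*I)/(m + 7*I)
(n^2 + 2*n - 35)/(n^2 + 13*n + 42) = (n - 5)/(n + 6)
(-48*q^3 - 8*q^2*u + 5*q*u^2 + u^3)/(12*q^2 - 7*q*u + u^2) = (-16*q^2 - 8*q*u - u^2)/(4*q - u)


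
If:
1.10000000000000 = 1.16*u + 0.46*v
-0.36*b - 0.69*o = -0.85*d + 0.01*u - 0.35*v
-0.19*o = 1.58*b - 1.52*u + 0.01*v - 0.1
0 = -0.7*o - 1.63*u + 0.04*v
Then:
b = 1.24109091475962 - 0.505735174908025*v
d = 0.165345542843938*v - 1.2556857487648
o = 0.980541871921182*v - 2.20812807881773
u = 0.948275862068966 - 0.396551724137931*v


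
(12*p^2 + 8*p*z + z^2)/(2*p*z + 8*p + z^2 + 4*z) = (6*p + z)/(z + 4)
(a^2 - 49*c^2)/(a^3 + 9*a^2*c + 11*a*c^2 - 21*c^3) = (a - 7*c)/(a^2 + 2*a*c - 3*c^2)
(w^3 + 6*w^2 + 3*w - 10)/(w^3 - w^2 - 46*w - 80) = (w - 1)/(w - 8)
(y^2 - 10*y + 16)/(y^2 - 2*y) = (y - 8)/y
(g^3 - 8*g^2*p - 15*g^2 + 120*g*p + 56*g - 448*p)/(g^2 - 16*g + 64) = (g^2 - 8*g*p - 7*g + 56*p)/(g - 8)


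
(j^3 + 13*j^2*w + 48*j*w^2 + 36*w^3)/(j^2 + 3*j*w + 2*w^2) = (j^2 + 12*j*w + 36*w^2)/(j + 2*w)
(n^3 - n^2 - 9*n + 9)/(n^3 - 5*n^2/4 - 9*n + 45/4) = 4*(n - 1)/(4*n - 5)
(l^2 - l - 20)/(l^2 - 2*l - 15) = (l + 4)/(l + 3)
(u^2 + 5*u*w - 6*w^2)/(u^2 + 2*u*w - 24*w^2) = (u - w)/(u - 4*w)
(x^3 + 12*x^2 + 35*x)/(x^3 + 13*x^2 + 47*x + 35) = x/(x + 1)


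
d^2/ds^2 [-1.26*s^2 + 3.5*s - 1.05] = -2.52000000000000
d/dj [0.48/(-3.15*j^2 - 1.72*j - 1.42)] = (3.024*j + 0.8256)/(3.15*j^2 + 1.72*j + 1.42)^2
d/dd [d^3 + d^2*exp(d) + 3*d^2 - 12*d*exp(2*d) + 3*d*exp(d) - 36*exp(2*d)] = d^2*exp(d) + 3*d^2 - 24*d*exp(2*d) + 5*d*exp(d) + 6*d - 84*exp(2*d) + 3*exp(d)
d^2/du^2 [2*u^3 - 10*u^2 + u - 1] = 12*u - 20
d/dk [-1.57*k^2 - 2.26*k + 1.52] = -3.14*k - 2.26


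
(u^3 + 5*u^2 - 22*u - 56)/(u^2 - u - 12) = (u^2 + 9*u + 14)/(u + 3)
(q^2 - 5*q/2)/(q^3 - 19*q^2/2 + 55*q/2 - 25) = q/(q^2 - 7*q + 10)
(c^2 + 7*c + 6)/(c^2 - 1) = (c + 6)/(c - 1)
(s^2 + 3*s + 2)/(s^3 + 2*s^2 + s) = (s + 2)/(s*(s + 1))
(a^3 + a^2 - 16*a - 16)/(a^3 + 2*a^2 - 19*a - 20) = (a + 4)/(a + 5)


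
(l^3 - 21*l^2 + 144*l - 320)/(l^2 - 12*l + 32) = (l^2 - 13*l + 40)/(l - 4)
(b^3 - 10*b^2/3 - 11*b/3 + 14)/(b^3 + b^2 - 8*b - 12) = (b - 7/3)/(b + 2)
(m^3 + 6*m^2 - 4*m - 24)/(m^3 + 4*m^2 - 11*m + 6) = (m^2 - 4)/(m^2 - 2*m + 1)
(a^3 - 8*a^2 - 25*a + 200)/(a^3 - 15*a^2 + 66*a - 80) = (a + 5)/(a - 2)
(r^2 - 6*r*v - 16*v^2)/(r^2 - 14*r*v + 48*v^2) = (r + 2*v)/(r - 6*v)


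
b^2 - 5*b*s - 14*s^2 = (b - 7*s)*(b + 2*s)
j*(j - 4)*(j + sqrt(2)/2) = j^3 - 4*j^2 + sqrt(2)*j^2/2 - 2*sqrt(2)*j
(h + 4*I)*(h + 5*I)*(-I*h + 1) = -I*h^3 + 10*h^2 + 29*I*h - 20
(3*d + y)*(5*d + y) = 15*d^2 + 8*d*y + y^2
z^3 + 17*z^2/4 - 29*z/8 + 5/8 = (z - 1/2)*(z - 1/4)*(z + 5)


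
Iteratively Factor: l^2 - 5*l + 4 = (l - 4)*(l - 1)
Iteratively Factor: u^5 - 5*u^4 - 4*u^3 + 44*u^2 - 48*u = (u + 3)*(u^4 - 8*u^3 + 20*u^2 - 16*u) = (u - 2)*(u + 3)*(u^3 - 6*u^2 + 8*u) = (u - 2)^2*(u + 3)*(u^2 - 4*u) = (u - 4)*(u - 2)^2*(u + 3)*(u)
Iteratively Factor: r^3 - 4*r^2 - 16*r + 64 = (r - 4)*(r^2 - 16) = (r - 4)^2*(r + 4)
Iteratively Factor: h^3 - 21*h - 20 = (h + 1)*(h^2 - h - 20) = (h + 1)*(h + 4)*(h - 5)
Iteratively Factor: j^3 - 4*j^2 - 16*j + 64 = (j - 4)*(j^2 - 16) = (j - 4)^2*(j + 4)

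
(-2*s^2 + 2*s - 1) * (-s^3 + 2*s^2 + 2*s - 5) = 2*s^5 - 6*s^4 + s^3 + 12*s^2 - 12*s + 5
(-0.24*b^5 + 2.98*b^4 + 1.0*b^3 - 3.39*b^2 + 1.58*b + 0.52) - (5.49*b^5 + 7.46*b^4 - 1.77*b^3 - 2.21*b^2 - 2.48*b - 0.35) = -5.73*b^5 - 4.48*b^4 + 2.77*b^3 - 1.18*b^2 + 4.06*b + 0.87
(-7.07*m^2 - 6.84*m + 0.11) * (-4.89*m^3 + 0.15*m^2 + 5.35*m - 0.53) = 34.5723*m^5 + 32.3871*m^4 - 39.3884*m^3 - 32.8304*m^2 + 4.2137*m - 0.0583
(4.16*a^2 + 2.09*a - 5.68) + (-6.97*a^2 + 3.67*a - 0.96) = -2.81*a^2 + 5.76*a - 6.64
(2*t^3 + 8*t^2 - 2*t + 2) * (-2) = -4*t^3 - 16*t^2 + 4*t - 4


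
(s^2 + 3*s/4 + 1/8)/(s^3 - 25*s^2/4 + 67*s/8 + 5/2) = (2*s + 1)/(2*s^2 - 13*s + 20)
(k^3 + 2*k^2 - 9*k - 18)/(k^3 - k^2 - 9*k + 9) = (k + 2)/(k - 1)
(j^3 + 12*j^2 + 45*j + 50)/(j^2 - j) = (j^3 + 12*j^2 + 45*j + 50)/(j*(j - 1))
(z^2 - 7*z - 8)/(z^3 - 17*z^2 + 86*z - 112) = (z + 1)/(z^2 - 9*z + 14)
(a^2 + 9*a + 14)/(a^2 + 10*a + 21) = (a + 2)/(a + 3)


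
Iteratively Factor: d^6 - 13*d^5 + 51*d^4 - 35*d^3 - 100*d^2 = (d - 5)*(d^5 - 8*d^4 + 11*d^3 + 20*d^2) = d*(d - 5)*(d^4 - 8*d^3 + 11*d^2 + 20*d) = d^2*(d - 5)*(d^3 - 8*d^2 + 11*d + 20) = d^2*(d - 5)*(d + 1)*(d^2 - 9*d + 20) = d^2*(d - 5)^2*(d + 1)*(d - 4)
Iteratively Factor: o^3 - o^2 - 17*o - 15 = (o + 1)*(o^2 - 2*o - 15) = (o - 5)*(o + 1)*(o + 3)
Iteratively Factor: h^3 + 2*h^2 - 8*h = (h + 4)*(h^2 - 2*h) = h*(h + 4)*(h - 2)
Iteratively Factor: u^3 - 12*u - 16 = (u - 4)*(u^2 + 4*u + 4) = (u - 4)*(u + 2)*(u + 2)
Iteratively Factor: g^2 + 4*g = (g)*(g + 4)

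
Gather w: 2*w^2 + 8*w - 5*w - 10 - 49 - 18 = 2*w^2 + 3*w - 77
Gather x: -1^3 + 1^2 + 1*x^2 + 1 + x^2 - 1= 2*x^2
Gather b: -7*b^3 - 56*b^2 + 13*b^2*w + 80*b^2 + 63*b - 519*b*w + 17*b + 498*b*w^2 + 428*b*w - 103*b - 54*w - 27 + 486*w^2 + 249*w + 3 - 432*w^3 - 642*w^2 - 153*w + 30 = -7*b^3 + b^2*(13*w + 24) + b*(498*w^2 - 91*w - 23) - 432*w^3 - 156*w^2 + 42*w + 6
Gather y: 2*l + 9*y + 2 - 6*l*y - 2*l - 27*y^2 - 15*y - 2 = -27*y^2 + y*(-6*l - 6)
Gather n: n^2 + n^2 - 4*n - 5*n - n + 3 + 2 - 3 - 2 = 2*n^2 - 10*n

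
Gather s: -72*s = -72*s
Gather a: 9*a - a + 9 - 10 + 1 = 8*a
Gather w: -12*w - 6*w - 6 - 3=-18*w - 9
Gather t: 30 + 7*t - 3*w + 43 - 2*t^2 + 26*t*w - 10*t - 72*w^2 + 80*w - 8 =-2*t^2 + t*(26*w - 3) - 72*w^2 + 77*w + 65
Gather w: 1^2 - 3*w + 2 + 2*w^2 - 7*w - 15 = 2*w^2 - 10*w - 12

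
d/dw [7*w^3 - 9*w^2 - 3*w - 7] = 21*w^2 - 18*w - 3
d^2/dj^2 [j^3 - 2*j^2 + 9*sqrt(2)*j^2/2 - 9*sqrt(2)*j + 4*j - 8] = 6*j - 4 + 9*sqrt(2)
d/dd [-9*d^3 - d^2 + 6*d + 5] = -27*d^2 - 2*d + 6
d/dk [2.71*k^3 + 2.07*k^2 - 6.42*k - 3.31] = 8.13*k^2 + 4.14*k - 6.42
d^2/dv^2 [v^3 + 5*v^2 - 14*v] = 6*v + 10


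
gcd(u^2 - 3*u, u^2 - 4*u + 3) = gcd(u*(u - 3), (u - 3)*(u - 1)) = u - 3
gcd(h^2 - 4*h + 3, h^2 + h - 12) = h - 3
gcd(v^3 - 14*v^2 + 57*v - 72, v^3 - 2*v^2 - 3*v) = v - 3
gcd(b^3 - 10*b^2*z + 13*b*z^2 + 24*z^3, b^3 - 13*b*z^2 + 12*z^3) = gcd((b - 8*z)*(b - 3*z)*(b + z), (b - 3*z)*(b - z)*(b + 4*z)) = -b + 3*z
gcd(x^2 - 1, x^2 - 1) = x^2 - 1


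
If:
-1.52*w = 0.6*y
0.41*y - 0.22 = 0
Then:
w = -0.21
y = 0.54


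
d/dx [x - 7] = 1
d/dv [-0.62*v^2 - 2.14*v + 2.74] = -1.24*v - 2.14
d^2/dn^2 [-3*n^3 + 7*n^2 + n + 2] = 14 - 18*n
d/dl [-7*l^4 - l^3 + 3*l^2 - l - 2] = -28*l^3 - 3*l^2 + 6*l - 1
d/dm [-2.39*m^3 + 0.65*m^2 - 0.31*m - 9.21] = -7.17*m^2 + 1.3*m - 0.31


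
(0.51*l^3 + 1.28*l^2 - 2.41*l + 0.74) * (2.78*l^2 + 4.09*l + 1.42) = 1.4178*l^5 + 5.6443*l^4 - 0.7404*l^3 - 5.9821*l^2 - 0.3956*l + 1.0508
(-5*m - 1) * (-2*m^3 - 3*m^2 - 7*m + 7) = 10*m^4 + 17*m^3 + 38*m^2 - 28*m - 7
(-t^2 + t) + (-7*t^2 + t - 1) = -8*t^2 + 2*t - 1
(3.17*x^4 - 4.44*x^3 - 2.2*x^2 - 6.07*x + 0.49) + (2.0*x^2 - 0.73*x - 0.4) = 3.17*x^4 - 4.44*x^3 - 0.2*x^2 - 6.8*x + 0.09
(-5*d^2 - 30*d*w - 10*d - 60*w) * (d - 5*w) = -5*d^3 - 5*d^2*w - 10*d^2 + 150*d*w^2 - 10*d*w + 300*w^2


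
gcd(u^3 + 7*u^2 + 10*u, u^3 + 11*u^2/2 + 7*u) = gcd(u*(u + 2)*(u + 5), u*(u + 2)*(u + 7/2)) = u^2 + 2*u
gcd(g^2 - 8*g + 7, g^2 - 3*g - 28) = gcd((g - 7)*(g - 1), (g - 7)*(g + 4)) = g - 7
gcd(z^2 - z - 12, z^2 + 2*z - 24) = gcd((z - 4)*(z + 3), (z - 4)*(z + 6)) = z - 4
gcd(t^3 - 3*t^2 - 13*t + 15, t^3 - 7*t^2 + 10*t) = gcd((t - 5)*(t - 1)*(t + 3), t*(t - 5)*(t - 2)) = t - 5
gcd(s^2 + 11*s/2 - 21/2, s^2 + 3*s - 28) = s + 7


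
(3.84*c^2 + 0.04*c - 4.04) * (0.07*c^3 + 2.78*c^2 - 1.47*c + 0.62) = 0.2688*c^5 + 10.678*c^4 - 5.8164*c^3 - 8.9092*c^2 + 5.9636*c - 2.5048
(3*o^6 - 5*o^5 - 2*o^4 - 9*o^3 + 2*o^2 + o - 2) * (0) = 0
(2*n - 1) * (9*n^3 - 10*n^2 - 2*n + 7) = 18*n^4 - 29*n^3 + 6*n^2 + 16*n - 7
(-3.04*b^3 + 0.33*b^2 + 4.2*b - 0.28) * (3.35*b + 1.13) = -10.184*b^4 - 2.3297*b^3 + 14.4429*b^2 + 3.808*b - 0.3164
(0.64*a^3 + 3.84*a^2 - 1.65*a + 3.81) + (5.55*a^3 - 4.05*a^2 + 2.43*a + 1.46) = 6.19*a^3 - 0.21*a^2 + 0.78*a + 5.27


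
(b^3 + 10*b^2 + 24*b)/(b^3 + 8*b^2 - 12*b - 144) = b*(b + 4)/(b^2 + 2*b - 24)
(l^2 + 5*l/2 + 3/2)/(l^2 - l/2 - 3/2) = (2*l + 3)/(2*l - 3)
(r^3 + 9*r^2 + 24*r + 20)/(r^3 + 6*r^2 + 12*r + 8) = (r + 5)/(r + 2)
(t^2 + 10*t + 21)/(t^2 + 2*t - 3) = (t + 7)/(t - 1)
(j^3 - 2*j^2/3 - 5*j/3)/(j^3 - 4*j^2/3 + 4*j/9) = 3*(3*j^2 - 2*j - 5)/(9*j^2 - 12*j + 4)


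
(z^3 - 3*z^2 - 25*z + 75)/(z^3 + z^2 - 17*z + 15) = (z - 5)/(z - 1)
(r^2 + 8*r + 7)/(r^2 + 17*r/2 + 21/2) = 2*(r + 1)/(2*r + 3)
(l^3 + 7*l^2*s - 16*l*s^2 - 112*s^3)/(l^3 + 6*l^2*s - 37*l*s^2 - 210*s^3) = (-l^2 + 16*s^2)/(-l^2 + l*s + 30*s^2)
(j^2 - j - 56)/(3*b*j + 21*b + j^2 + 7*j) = (j - 8)/(3*b + j)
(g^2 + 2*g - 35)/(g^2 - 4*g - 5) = (g + 7)/(g + 1)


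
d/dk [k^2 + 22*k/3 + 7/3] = 2*k + 22/3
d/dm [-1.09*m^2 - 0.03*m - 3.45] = -2.18*m - 0.03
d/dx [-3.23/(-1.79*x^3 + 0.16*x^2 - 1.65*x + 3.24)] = (-17.3451*x^2 + 1.0336*x - 5.3295)/(1.79*x^3 - 0.16*x^2 + 1.65*x - 3.24)^2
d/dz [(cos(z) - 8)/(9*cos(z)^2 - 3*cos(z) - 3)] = (-sin(z)^2 - 16*cos(z) + 4)*sin(z)/(-3*cos(z)^2 + cos(z) + 1)^2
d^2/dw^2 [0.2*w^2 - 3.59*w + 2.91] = 0.400000000000000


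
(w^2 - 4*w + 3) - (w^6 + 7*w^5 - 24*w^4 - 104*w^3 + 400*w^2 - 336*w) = -w^6 - 7*w^5 + 24*w^4 + 104*w^3 - 399*w^2 + 332*w + 3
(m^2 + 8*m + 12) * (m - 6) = m^3 + 2*m^2 - 36*m - 72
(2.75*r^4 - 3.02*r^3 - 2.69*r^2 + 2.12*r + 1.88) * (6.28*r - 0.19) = 17.27*r^5 - 19.4881*r^4 - 16.3194*r^3 + 13.8247*r^2 + 11.4036*r - 0.3572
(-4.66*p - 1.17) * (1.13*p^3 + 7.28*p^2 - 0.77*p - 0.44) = -5.2658*p^4 - 35.2469*p^3 - 4.9294*p^2 + 2.9513*p + 0.5148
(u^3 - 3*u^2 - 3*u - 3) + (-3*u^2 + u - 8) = u^3 - 6*u^2 - 2*u - 11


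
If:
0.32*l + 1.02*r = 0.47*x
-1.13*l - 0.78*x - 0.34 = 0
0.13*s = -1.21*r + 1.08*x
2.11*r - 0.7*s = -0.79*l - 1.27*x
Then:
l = 0.23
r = -0.43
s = -2.42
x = -0.77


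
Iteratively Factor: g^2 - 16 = (g + 4)*(g - 4)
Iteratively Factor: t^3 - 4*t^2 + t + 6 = (t + 1)*(t^2 - 5*t + 6) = (t - 3)*(t + 1)*(t - 2)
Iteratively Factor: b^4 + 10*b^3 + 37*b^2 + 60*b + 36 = (b + 3)*(b^3 + 7*b^2 + 16*b + 12) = (b + 3)^2*(b^2 + 4*b + 4) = (b + 2)*(b + 3)^2*(b + 2)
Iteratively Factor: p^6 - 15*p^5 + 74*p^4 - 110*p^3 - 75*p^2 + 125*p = (p - 5)*(p^5 - 10*p^4 + 24*p^3 + 10*p^2 - 25*p) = p*(p - 5)*(p^4 - 10*p^3 + 24*p^2 + 10*p - 25) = p*(p - 5)*(p - 1)*(p^3 - 9*p^2 + 15*p + 25) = p*(p - 5)^2*(p - 1)*(p^2 - 4*p - 5) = p*(p - 5)^2*(p - 1)*(p + 1)*(p - 5)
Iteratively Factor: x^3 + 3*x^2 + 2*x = (x + 2)*(x^2 + x) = x*(x + 2)*(x + 1)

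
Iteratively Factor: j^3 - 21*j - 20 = (j + 4)*(j^2 - 4*j - 5) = (j - 5)*(j + 4)*(j + 1)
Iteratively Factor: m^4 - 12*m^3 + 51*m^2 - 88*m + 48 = (m - 1)*(m^3 - 11*m^2 + 40*m - 48) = (m - 4)*(m - 1)*(m^2 - 7*m + 12) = (m - 4)*(m - 3)*(m - 1)*(m - 4)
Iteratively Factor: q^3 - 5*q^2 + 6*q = (q - 3)*(q^2 - 2*q) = q*(q - 3)*(q - 2)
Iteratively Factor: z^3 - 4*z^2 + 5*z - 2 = (z - 1)*(z^2 - 3*z + 2) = (z - 1)^2*(z - 2)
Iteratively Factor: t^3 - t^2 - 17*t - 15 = (t + 1)*(t^2 - 2*t - 15) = (t - 5)*(t + 1)*(t + 3)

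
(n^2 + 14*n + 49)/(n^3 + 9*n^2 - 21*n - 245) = 1/(n - 5)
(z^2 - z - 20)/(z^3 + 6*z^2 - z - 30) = (z^2 - z - 20)/(z^3 + 6*z^2 - z - 30)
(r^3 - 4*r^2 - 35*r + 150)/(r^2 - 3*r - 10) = (r^2 + r - 30)/(r + 2)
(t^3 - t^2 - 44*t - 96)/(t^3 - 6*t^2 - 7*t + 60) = (t^2 - 4*t - 32)/(t^2 - 9*t + 20)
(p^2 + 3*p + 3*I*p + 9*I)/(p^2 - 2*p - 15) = (p + 3*I)/(p - 5)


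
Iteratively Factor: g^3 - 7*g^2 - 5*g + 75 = (g - 5)*(g^2 - 2*g - 15) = (g - 5)^2*(g + 3)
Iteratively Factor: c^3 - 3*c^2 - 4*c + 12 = (c + 2)*(c^2 - 5*c + 6) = (c - 2)*(c + 2)*(c - 3)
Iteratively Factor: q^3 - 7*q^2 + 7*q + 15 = (q + 1)*(q^2 - 8*q + 15) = (q - 5)*(q + 1)*(q - 3)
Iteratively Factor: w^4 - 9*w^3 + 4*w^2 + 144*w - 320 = (w - 4)*(w^3 - 5*w^2 - 16*w + 80) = (w - 5)*(w - 4)*(w^2 - 16) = (w - 5)*(w - 4)^2*(w + 4)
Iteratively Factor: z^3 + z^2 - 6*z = (z - 2)*(z^2 + 3*z) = z*(z - 2)*(z + 3)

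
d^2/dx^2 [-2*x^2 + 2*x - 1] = -4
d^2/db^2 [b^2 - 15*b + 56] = 2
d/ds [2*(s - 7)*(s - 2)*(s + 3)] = 6*s^2 - 24*s - 26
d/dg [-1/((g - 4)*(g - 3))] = (2*g - 7)/((g - 4)^2*(g - 3)^2)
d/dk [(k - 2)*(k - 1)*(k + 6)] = 3*k^2 + 6*k - 16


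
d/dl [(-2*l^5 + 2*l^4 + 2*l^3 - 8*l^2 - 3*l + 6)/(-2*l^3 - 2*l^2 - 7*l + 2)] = 2*(4*l^7 + 4*l^6 + 24*l^5 - 41*l^4 - 12*l^3 + 49*l^2 - 4*l + 18)/(4*l^6 + 8*l^5 + 32*l^4 + 20*l^3 + 41*l^2 - 28*l + 4)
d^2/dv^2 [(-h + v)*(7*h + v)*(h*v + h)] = 2*h*(6*h + 3*v + 1)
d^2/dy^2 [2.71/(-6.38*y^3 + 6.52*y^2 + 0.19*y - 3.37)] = ((103.7388*y - 35.3384)*(6.38*y^3 - 6.52*y^2 - 0.19*y + 3.37) - 2.71*(-38.28*y^2 + 26.08*y + 0.38)*(-19.14*y^2 + 13.04*y + 0.19))/(6.38*y^3 - 6.52*y^2 - 0.19*y + 3.37)^3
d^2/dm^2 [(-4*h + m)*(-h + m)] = 2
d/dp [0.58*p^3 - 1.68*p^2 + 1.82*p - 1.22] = 1.74*p^2 - 3.36*p + 1.82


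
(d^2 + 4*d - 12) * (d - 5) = d^3 - d^2 - 32*d + 60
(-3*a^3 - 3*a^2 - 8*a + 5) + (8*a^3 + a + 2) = 5*a^3 - 3*a^2 - 7*a + 7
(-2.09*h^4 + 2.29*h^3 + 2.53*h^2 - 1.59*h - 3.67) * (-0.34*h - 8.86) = 0.7106*h^5 + 17.7388*h^4 - 21.1496*h^3 - 21.8752*h^2 + 15.3352*h + 32.5162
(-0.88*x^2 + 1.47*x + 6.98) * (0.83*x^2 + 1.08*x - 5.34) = -0.7304*x^4 + 0.2697*x^3 + 12.0802*x^2 - 0.311399999999998*x - 37.2732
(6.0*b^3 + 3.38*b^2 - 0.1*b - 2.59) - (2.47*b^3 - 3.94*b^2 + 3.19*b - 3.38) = 3.53*b^3 + 7.32*b^2 - 3.29*b + 0.79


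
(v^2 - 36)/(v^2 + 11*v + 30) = (v - 6)/(v + 5)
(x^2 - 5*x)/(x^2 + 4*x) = (x - 5)/(x + 4)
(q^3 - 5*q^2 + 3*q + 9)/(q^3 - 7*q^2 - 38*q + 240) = (q^3 - 5*q^2 + 3*q + 9)/(q^3 - 7*q^2 - 38*q + 240)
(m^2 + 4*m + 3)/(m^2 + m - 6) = (m + 1)/(m - 2)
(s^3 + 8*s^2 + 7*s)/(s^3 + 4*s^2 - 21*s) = (s + 1)/(s - 3)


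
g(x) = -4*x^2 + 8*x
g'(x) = 8 - 8*x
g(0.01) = 0.08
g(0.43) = 2.70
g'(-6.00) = 56.00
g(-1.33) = -17.72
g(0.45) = 2.79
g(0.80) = 3.84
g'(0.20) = 6.40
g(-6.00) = -192.00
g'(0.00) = 8.00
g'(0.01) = 7.92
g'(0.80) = 1.60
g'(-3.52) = 36.16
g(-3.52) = -77.72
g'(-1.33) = 18.64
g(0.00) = 0.00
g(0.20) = 1.44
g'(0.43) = 4.56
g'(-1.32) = 18.56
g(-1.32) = -17.53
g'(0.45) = 4.40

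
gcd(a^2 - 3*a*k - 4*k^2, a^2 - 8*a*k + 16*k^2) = a - 4*k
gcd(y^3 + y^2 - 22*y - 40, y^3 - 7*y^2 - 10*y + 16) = y + 2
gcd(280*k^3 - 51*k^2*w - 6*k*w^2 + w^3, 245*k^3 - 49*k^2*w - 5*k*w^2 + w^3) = -35*k^2 + 2*k*w + w^2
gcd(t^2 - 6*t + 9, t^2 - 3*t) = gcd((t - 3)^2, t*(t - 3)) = t - 3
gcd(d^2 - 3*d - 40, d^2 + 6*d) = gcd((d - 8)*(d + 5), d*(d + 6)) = 1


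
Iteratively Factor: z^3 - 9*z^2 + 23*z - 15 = (z - 3)*(z^2 - 6*z + 5) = (z - 3)*(z - 1)*(z - 5)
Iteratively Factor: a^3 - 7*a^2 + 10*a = (a - 5)*(a^2 - 2*a) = (a - 5)*(a - 2)*(a)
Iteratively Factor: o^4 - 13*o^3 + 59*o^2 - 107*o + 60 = (o - 4)*(o^3 - 9*o^2 + 23*o - 15) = (o - 4)*(o - 3)*(o^2 - 6*o + 5) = (o - 4)*(o - 3)*(o - 1)*(o - 5)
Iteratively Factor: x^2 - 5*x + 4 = (x - 1)*(x - 4)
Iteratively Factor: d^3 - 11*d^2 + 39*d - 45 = (d - 5)*(d^2 - 6*d + 9) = (d - 5)*(d - 3)*(d - 3)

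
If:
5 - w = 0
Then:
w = 5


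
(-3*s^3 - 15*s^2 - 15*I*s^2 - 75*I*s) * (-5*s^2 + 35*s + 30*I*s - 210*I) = 15*s^5 - 30*s^4 - 15*I*s^4 - 75*s^3 + 30*I*s^3 - 900*s^2 + 525*I*s^2 - 15750*s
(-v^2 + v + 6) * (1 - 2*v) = 2*v^3 - 3*v^2 - 11*v + 6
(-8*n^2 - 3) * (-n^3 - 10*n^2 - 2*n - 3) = 8*n^5 + 80*n^4 + 19*n^3 + 54*n^2 + 6*n + 9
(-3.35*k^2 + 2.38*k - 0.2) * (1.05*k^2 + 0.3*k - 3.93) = -3.5175*k^4 + 1.494*k^3 + 13.6695*k^2 - 9.4134*k + 0.786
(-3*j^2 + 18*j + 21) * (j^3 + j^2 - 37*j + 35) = -3*j^5 + 15*j^4 + 150*j^3 - 750*j^2 - 147*j + 735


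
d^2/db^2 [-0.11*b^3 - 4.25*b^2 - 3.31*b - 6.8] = -0.66*b - 8.5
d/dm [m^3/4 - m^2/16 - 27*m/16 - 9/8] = 3*m^2/4 - m/8 - 27/16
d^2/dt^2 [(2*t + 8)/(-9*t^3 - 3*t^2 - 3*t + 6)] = 4*(-(t + 4)*(9*t^2 + 2*t + 1)^2 + (9*t^2 + 2*t + (t + 4)*(9*t + 1) + 1)*(3*t^3 + t^2 + t - 2))/(3*(3*t^3 + t^2 + t - 2)^3)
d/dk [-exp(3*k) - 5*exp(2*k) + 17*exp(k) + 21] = (-3*exp(2*k) - 10*exp(k) + 17)*exp(k)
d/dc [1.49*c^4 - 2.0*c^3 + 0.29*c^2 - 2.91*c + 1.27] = 5.96*c^3 - 6.0*c^2 + 0.58*c - 2.91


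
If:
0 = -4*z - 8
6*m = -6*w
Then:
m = -w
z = -2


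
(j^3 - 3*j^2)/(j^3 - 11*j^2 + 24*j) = j/(j - 8)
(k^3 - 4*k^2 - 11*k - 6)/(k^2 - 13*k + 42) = (k^2 + 2*k + 1)/(k - 7)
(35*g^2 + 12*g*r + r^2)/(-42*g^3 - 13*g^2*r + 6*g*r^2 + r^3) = (5*g + r)/(-6*g^2 - g*r + r^2)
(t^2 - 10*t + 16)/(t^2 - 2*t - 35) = (-t^2 + 10*t - 16)/(-t^2 + 2*t + 35)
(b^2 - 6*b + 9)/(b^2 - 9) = (b - 3)/(b + 3)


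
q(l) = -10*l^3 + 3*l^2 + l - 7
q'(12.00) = -4247.00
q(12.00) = -16843.00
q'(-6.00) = -1115.00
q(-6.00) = 2255.00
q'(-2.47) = -196.85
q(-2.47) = 159.52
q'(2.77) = -212.57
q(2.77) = -193.75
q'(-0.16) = -0.73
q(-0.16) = -7.04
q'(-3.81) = -457.34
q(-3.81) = 585.80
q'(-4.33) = -587.45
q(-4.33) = 856.74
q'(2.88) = -230.55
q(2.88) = -218.12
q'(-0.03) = 0.79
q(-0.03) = -7.03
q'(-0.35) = -4.78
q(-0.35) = -6.55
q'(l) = -30*l^2 + 6*l + 1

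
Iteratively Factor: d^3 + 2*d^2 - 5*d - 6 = (d - 2)*(d^2 + 4*d + 3) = (d - 2)*(d + 3)*(d + 1)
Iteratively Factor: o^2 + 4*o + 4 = (o + 2)*(o + 2)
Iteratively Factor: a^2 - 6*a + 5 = (a - 5)*(a - 1)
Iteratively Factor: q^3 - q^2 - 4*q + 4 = (q + 2)*(q^2 - 3*q + 2) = (q - 2)*(q + 2)*(q - 1)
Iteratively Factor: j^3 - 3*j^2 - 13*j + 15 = (j + 3)*(j^2 - 6*j + 5) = (j - 5)*(j + 3)*(j - 1)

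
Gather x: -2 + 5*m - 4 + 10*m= 15*m - 6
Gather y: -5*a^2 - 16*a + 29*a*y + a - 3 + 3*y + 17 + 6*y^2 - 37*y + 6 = -5*a^2 - 15*a + 6*y^2 + y*(29*a - 34) + 20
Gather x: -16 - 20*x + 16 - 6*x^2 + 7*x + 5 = -6*x^2 - 13*x + 5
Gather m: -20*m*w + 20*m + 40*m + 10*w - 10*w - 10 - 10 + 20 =m*(60 - 20*w)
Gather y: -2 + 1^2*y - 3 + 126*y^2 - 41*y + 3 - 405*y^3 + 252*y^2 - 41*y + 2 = -405*y^3 + 378*y^2 - 81*y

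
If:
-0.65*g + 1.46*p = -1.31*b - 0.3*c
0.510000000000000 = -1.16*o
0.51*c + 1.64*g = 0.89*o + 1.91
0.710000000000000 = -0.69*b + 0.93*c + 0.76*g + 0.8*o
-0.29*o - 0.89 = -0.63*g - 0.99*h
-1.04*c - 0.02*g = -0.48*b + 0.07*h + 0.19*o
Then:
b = -0.87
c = -0.35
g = 1.03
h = 0.11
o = -0.44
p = 1.31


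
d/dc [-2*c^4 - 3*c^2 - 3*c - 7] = -8*c^3 - 6*c - 3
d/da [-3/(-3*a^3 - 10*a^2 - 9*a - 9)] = 3*(-9*a^2 - 20*a - 9)/(3*a^3 + 10*a^2 + 9*a + 9)^2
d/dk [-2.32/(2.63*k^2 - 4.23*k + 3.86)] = (12.2032*k - 9.8136)/(2.63*k^2 - 4.23*k + 3.86)^2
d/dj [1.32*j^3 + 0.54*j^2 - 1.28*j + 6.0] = 3.96*j^2 + 1.08*j - 1.28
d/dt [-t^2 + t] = 1 - 2*t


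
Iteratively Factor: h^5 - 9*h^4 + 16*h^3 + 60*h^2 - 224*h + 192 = (h - 4)*(h^4 - 5*h^3 - 4*h^2 + 44*h - 48) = (h - 4)*(h - 2)*(h^3 - 3*h^2 - 10*h + 24) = (h - 4)^2*(h - 2)*(h^2 + h - 6) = (h - 4)^2*(h - 2)*(h + 3)*(h - 2)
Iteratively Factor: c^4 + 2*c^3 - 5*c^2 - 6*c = (c + 1)*(c^3 + c^2 - 6*c) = (c - 2)*(c + 1)*(c^2 + 3*c) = c*(c - 2)*(c + 1)*(c + 3)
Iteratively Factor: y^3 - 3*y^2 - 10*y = (y - 5)*(y^2 + 2*y) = y*(y - 5)*(y + 2)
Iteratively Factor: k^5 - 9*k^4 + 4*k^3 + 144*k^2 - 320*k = (k - 5)*(k^4 - 4*k^3 - 16*k^2 + 64*k) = k*(k - 5)*(k^3 - 4*k^2 - 16*k + 64) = k*(k - 5)*(k + 4)*(k^2 - 8*k + 16) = k*(k - 5)*(k - 4)*(k + 4)*(k - 4)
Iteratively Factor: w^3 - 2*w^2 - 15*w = (w - 5)*(w^2 + 3*w) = w*(w - 5)*(w + 3)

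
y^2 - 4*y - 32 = (y - 8)*(y + 4)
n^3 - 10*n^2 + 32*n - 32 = (n - 4)^2*(n - 2)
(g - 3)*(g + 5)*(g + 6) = g^3 + 8*g^2 - 3*g - 90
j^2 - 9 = (j - 3)*(j + 3)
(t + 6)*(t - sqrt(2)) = t^2 - sqrt(2)*t + 6*t - 6*sqrt(2)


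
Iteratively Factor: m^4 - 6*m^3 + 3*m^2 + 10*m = (m - 5)*(m^3 - m^2 - 2*m) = (m - 5)*(m - 2)*(m^2 + m) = m*(m - 5)*(m - 2)*(m + 1)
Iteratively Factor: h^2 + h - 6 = (h + 3)*(h - 2)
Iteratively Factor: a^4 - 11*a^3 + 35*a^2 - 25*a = (a - 5)*(a^3 - 6*a^2 + 5*a) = a*(a - 5)*(a^2 - 6*a + 5) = a*(a - 5)^2*(a - 1)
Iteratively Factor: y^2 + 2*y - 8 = (y - 2)*(y + 4)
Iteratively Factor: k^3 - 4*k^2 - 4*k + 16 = (k - 2)*(k^2 - 2*k - 8) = (k - 2)*(k + 2)*(k - 4)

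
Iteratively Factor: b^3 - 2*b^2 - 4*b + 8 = (b + 2)*(b^2 - 4*b + 4) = (b - 2)*(b + 2)*(b - 2)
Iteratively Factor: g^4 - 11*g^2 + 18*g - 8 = (g + 4)*(g^3 - 4*g^2 + 5*g - 2) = (g - 1)*(g + 4)*(g^2 - 3*g + 2) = (g - 1)^2*(g + 4)*(g - 2)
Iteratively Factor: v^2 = (v)*(v)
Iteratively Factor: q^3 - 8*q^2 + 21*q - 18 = (q - 3)*(q^2 - 5*q + 6) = (q - 3)^2*(q - 2)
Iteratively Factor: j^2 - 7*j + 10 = (j - 5)*(j - 2)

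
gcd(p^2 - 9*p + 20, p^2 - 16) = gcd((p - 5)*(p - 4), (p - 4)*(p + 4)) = p - 4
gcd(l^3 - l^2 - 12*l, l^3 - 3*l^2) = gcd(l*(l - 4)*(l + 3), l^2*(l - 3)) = l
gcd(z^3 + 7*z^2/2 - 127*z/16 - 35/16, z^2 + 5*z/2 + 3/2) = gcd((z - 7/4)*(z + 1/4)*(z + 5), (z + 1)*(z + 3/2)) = 1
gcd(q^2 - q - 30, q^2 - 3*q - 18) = q - 6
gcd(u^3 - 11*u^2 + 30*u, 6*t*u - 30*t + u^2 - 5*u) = u - 5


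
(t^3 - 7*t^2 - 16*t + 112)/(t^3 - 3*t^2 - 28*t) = (t - 4)/t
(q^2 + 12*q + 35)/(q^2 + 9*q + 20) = (q + 7)/(q + 4)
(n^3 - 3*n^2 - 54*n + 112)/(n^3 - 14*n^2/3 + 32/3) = 3*(n^2 - n - 56)/(3*n^2 - 8*n - 16)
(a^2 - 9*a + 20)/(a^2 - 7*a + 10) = (a - 4)/(a - 2)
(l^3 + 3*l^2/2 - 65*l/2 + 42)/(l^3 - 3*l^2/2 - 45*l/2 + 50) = (2*l^2 + 11*l - 21)/(2*l^2 + 5*l - 25)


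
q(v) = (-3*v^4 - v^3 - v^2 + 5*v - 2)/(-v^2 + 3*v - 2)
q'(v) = (2*v - 3)*(-3*v^4 - v^3 - v^2 + 5*v - 2)/(-v^2 + 3*v - 2)^2 + (-12*v^3 - 3*v^2 - 2*v + 5)/(-v^2 + 3*v - 2) = 2*(3*v^5 - 13*v^4 + 9*v^3 + 4*v^2 - 2)/(v^4 - 6*v^3 + 13*v^2 - 12*v + 4)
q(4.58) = 153.33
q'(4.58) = 29.82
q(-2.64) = 8.85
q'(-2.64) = -8.10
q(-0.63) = 1.35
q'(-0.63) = -0.55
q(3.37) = 129.88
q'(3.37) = 2.87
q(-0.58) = 1.32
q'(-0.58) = -0.49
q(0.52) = 0.04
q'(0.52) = -1.94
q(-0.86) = 1.51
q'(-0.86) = -0.94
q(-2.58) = 8.37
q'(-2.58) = -7.80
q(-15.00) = 547.07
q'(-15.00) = -80.17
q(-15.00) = 547.07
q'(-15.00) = -80.17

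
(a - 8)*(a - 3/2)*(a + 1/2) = a^3 - 9*a^2 + 29*a/4 + 6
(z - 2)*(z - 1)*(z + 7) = z^3 + 4*z^2 - 19*z + 14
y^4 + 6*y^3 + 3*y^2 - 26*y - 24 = (y - 2)*(y + 1)*(y + 3)*(y + 4)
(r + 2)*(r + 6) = r^2 + 8*r + 12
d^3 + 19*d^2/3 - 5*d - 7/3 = (d - 1)*(d + 1/3)*(d + 7)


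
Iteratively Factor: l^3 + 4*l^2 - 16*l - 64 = (l + 4)*(l^2 - 16) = (l + 4)^2*(l - 4)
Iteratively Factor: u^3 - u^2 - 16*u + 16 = (u + 4)*(u^2 - 5*u + 4) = (u - 4)*(u + 4)*(u - 1)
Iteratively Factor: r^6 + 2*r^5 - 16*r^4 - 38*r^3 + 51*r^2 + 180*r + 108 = (r + 2)*(r^5 - 16*r^3 - 6*r^2 + 63*r + 54) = (r + 2)*(r + 3)*(r^4 - 3*r^3 - 7*r^2 + 15*r + 18) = (r - 3)*(r + 2)*(r + 3)*(r^3 - 7*r - 6) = (r - 3)^2*(r + 2)*(r + 3)*(r^2 + 3*r + 2) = (r - 3)^2*(r + 1)*(r + 2)*(r + 3)*(r + 2)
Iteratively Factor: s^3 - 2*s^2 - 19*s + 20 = (s - 5)*(s^2 + 3*s - 4) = (s - 5)*(s + 4)*(s - 1)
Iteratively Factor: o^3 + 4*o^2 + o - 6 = (o + 2)*(o^2 + 2*o - 3) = (o + 2)*(o + 3)*(o - 1)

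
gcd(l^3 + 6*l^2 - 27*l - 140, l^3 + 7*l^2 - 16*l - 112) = l^2 + 11*l + 28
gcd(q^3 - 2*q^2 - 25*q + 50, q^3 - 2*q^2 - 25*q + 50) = q^3 - 2*q^2 - 25*q + 50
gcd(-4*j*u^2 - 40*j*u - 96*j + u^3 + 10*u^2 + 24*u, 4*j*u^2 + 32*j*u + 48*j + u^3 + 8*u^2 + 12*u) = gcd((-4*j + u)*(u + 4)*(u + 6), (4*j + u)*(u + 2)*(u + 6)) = u + 6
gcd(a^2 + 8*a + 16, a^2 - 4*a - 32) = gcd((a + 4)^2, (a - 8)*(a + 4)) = a + 4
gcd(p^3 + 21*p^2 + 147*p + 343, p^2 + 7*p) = p + 7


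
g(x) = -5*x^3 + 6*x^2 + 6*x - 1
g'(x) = -15*x^2 + 12*x + 6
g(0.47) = 2.63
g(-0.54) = -1.70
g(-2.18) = 66.24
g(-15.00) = 18134.00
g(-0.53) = -1.75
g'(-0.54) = -4.85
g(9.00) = -3106.00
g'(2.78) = -76.57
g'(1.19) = -0.96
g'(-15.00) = -3549.00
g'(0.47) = 8.33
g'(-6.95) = -801.94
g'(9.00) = -1101.00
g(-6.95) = 1925.63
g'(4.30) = -219.75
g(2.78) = -45.37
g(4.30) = -261.80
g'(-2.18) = -91.45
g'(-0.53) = -4.57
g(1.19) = 6.21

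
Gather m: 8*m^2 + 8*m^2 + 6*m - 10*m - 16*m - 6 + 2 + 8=16*m^2 - 20*m + 4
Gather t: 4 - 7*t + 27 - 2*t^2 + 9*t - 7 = -2*t^2 + 2*t + 24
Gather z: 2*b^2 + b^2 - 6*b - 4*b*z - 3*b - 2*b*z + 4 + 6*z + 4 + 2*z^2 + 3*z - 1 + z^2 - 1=3*b^2 - 9*b + 3*z^2 + z*(9 - 6*b) + 6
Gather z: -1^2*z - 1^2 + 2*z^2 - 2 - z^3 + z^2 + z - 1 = -z^3 + 3*z^2 - 4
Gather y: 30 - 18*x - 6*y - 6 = -18*x - 6*y + 24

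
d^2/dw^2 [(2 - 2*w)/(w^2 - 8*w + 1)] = 4*(-4*(w - 4)^2*(w - 1) + 3*(w - 3)*(w^2 - 8*w + 1))/(w^2 - 8*w + 1)^3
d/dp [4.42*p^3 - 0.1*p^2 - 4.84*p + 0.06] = 13.26*p^2 - 0.2*p - 4.84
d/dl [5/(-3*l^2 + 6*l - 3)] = 10*(l - 1)/(3*(l^2 - 2*l + 1)^2)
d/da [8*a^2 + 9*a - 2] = 16*a + 9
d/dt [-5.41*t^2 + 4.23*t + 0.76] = 4.23 - 10.82*t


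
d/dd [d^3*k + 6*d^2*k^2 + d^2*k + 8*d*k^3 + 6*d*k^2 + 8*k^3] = k*(3*d^2 + 12*d*k + 2*d + 8*k^2 + 6*k)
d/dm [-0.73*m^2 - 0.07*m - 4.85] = -1.46*m - 0.07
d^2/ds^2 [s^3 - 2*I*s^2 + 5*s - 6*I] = 6*s - 4*I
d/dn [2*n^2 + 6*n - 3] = 4*n + 6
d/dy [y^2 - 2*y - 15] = 2*y - 2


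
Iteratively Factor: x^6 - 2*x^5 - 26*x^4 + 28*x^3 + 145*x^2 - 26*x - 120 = (x + 2)*(x^5 - 4*x^4 - 18*x^3 + 64*x^2 + 17*x - 60) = (x - 3)*(x + 2)*(x^4 - x^3 - 21*x^2 + x + 20) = (x - 5)*(x - 3)*(x + 2)*(x^3 + 4*x^2 - x - 4) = (x - 5)*(x - 3)*(x + 2)*(x + 4)*(x^2 - 1) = (x - 5)*(x - 3)*(x + 1)*(x + 2)*(x + 4)*(x - 1)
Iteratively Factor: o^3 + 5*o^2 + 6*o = (o + 3)*(o^2 + 2*o) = o*(o + 3)*(o + 2)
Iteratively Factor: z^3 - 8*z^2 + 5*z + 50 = (z - 5)*(z^2 - 3*z - 10) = (z - 5)^2*(z + 2)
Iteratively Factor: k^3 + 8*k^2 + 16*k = (k)*(k^2 + 8*k + 16) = k*(k + 4)*(k + 4)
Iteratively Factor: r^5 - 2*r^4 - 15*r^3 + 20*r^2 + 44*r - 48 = (r + 2)*(r^4 - 4*r^3 - 7*r^2 + 34*r - 24) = (r - 4)*(r + 2)*(r^3 - 7*r + 6) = (r - 4)*(r - 2)*(r + 2)*(r^2 + 2*r - 3) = (r - 4)*(r - 2)*(r - 1)*(r + 2)*(r + 3)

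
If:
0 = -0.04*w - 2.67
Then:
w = -66.75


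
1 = 1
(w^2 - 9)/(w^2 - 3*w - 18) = (w - 3)/(w - 6)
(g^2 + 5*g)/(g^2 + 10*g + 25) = g/(g + 5)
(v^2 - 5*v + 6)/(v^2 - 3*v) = (v - 2)/v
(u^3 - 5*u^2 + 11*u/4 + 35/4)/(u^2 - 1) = (u^2 - 6*u + 35/4)/(u - 1)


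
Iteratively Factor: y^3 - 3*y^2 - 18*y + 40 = (y + 4)*(y^2 - 7*y + 10) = (y - 5)*(y + 4)*(y - 2)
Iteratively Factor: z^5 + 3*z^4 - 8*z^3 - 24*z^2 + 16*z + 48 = (z - 2)*(z^4 + 5*z^3 + 2*z^2 - 20*z - 24) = (z - 2)*(z + 2)*(z^3 + 3*z^2 - 4*z - 12) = (z - 2)*(z + 2)^2*(z^2 + z - 6) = (z - 2)^2*(z + 2)^2*(z + 3)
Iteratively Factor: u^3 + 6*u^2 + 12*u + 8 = (u + 2)*(u^2 + 4*u + 4) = (u + 2)^2*(u + 2)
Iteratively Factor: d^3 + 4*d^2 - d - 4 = (d + 1)*(d^2 + 3*d - 4) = (d + 1)*(d + 4)*(d - 1)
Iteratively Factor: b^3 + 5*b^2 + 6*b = (b + 3)*(b^2 + 2*b) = (b + 2)*(b + 3)*(b)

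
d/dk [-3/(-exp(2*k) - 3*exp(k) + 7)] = (-6*exp(k) - 9)*exp(k)/(exp(2*k) + 3*exp(k) - 7)^2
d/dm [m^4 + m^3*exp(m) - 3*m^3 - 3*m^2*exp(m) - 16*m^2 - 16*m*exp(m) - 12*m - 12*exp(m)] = m^3*exp(m) + 4*m^3 - 9*m^2 - 22*m*exp(m) - 32*m - 28*exp(m) - 12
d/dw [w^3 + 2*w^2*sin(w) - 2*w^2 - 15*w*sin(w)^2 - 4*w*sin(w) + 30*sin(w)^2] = 2*w^2*cos(w) + 3*w^2 - 15*w*sin(2*w) - 4*sqrt(2)*w*cos(w + pi/4) - 4*w - 4*sin(w) + 30*sin(2*w) + 15*cos(2*w)/2 - 15/2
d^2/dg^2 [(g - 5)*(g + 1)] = 2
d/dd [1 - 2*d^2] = -4*d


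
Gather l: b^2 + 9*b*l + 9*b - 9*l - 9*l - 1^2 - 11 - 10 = b^2 + 9*b + l*(9*b - 18) - 22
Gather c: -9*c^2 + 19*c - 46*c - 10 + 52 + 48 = -9*c^2 - 27*c + 90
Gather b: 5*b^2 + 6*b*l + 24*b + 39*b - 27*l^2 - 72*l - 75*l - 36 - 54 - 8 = 5*b^2 + b*(6*l + 63) - 27*l^2 - 147*l - 98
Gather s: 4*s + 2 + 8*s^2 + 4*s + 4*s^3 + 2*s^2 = 4*s^3 + 10*s^2 + 8*s + 2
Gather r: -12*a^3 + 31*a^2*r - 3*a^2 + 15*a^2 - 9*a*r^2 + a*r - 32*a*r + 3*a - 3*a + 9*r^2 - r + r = -12*a^3 + 12*a^2 + r^2*(9 - 9*a) + r*(31*a^2 - 31*a)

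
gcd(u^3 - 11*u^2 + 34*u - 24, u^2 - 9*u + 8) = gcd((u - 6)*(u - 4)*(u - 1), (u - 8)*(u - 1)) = u - 1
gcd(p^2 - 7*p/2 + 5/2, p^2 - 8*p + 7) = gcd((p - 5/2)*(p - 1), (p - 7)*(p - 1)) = p - 1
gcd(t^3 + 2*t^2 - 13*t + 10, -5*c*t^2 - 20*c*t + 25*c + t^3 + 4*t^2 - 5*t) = t^2 + 4*t - 5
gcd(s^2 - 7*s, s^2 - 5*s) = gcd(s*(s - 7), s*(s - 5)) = s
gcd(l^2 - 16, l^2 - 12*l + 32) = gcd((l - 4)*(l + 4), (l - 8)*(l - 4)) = l - 4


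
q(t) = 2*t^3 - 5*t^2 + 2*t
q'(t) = 6*t^2 - 10*t + 2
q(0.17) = 0.21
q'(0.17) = 0.47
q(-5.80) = -570.02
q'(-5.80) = 261.84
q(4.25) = 71.72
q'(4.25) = 67.88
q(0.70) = -0.36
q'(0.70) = -2.06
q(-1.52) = -21.62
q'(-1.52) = 31.06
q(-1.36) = -17.00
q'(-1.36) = 26.70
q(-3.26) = -128.95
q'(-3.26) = 98.37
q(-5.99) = -621.22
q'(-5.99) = 277.18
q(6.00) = 264.00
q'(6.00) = 158.00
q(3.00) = 15.00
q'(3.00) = 26.00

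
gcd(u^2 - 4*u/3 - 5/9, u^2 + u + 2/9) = u + 1/3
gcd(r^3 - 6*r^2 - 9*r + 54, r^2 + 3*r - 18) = r - 3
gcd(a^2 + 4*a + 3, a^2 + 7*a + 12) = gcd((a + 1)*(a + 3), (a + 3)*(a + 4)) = a + 3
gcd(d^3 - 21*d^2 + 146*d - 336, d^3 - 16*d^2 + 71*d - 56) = d^2 - 15*d + 56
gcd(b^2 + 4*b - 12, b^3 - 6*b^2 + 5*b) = 1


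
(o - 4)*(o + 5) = o^2 + o - 20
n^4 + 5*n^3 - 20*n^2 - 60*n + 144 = (n - 3)*(n - 2)*(n + 4)*(n + 6)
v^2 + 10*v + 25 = (v + 5)^2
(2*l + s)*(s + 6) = 2*l*s + 12*l + s^2 + 6*s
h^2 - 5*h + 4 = (h - 4)*(h - 1)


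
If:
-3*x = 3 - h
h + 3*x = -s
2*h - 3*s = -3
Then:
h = 3/4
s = 3/2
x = -3/4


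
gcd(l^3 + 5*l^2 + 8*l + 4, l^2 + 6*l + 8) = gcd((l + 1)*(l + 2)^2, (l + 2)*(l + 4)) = l + 2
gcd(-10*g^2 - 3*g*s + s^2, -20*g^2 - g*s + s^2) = -5*g + s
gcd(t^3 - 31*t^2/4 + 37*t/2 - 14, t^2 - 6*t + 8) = t^2 - 6*t + 8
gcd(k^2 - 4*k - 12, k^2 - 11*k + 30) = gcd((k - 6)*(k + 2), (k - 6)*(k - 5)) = k - 6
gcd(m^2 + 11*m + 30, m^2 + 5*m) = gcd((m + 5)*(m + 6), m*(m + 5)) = m + 5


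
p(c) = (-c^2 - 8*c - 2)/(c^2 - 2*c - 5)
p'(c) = (2 - 2*c)*(-c^2 - 8*c - 2)/(c^2 - 2*c - 5)^2 + (-2*c - 8)/(c^2 - 2*c - 5) = 2*(5*c^2 + 7*c + 18)/(c^4 - 4*c^3 - 6*c^2 + 20*c + 25)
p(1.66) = 3.24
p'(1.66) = 2.80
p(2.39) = 6.60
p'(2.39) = 7.65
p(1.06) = 1.94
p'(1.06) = 1.73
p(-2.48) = 1.91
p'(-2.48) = 1.68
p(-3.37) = 1.04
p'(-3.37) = 0.60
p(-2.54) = 1.82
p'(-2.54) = 1.52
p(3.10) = 22.90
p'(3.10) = 69.42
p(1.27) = 2.32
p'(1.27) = 1.99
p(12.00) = -2.10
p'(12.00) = 0.12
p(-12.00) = -0.31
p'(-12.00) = 0.05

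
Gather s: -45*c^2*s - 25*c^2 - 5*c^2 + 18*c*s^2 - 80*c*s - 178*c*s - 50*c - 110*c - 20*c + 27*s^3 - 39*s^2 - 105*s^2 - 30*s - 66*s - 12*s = -30*c^2 - 180*c + 27*s^3 + s^2*(18*c - 144) + s*(-45*c^2 - 258*c - 108)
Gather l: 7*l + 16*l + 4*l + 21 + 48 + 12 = 27*l + 81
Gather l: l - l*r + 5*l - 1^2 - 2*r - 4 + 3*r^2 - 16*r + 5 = l*(6 - r) + 3*r^2 - 18*r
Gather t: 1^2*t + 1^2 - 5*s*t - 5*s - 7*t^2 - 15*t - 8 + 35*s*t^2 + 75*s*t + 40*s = 35*s + t^2*(35*s - 7) + t*(70*s - 14) - 7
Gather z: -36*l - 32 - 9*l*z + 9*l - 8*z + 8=-27*l + z*(-9*l - 8) - 24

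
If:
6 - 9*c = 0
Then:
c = 2/3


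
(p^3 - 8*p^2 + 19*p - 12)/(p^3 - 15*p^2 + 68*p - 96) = (p - 1)/(p - 8)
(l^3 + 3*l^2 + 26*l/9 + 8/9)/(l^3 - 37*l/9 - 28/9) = (3*l + 2)/(3*l - 7)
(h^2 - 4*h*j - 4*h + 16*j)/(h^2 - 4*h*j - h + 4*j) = (h - 4)/(h - 1)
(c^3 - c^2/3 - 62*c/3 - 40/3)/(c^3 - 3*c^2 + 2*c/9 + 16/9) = 3*(c^2 - c - 20)/(3*c^2 - 11*c + 8)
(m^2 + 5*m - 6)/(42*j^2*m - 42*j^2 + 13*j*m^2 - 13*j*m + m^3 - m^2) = (m + 6)/(42*j^2 + 13*j*m + m^2)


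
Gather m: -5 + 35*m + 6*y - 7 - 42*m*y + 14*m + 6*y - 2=m*(49 - 42*y) + 12*y - 14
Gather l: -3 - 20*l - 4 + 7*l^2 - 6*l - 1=7*l^2 - 26*l - 8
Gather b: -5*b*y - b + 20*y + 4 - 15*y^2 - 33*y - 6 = b*(-5*y - 1) - 15*y^2 - 13*y - 2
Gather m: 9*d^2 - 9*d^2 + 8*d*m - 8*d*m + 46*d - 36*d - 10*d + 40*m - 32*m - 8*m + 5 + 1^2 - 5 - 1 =0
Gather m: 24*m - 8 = 24*m - 8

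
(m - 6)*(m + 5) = m^2 - m - 30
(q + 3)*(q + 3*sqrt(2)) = q^2 + 3*q + 3*sqrt(2)*q + 9*sqrt(2)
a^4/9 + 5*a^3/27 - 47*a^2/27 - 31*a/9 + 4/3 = (a/3 + 1)^2*(a - 4)*(a - 1/3)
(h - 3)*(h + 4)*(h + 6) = h^3 + 7*h^2 - 6*h - 72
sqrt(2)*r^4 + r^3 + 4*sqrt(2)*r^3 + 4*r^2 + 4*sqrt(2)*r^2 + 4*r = r*(r + 2)^2*(sqrt(2)*r + 1)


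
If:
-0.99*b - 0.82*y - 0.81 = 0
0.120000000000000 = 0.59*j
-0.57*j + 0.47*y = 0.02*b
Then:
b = -0.99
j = 0.20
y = 0.20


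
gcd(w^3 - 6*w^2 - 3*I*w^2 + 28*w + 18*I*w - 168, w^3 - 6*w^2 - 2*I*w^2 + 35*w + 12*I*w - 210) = w^2 + w*(-6 - 7*I) + 42*I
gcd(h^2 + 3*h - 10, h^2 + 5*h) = h + 5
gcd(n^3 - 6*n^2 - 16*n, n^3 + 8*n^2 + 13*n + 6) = 1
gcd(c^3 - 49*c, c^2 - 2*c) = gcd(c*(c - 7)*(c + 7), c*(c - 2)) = c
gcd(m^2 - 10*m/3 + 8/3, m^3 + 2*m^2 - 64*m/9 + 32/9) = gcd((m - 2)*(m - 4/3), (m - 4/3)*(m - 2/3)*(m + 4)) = m - 4/3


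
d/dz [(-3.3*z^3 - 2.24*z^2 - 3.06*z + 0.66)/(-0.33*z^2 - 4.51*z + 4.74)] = (1.089*z^4 + 29.766*z^3 - 37.8334*z^2 - 20.7996*z - 11.5278)/(0.1089*z^4 + 2.9766*z^3 + 17.2117*z^2 - 42.7548*z + 22.4676)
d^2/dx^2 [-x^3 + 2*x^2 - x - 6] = 4 - 6*x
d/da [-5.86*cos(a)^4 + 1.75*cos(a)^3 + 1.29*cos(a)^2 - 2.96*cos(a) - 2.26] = (23.44*cos(a)^3 - 5.25*cos(a)^2 - 2.58*cos(a) + 2.96)*sin(a)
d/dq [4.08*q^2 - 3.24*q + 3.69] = 8.16*q - 3.24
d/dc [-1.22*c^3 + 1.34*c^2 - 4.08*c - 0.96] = -3.66*c^2 + 2.68*c - 4.08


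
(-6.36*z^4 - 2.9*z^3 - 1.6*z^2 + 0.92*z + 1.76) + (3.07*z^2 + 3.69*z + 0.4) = -6.36*z^4 - 2.9*z^3 + 1.47*z^2 + 4.61*z + 2.16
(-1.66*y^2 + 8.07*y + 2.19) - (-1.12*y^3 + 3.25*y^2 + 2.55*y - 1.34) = 1.12*y^3 - 4.91*y^2 + 5.52*y + 3.53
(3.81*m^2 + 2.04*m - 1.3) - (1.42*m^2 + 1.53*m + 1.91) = 2.39*m^2 + 0.51*m - 3.21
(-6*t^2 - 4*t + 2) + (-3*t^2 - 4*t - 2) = -9*t^2 - 8*t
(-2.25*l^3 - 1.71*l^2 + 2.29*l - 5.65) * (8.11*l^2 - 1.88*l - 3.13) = -18.2475*l^5 - 9.6381*l^4 + 28.8292*l^3 - 44.7744*l^2 + 3.4543*l + 17.6845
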